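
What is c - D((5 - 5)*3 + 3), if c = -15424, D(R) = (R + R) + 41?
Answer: -15471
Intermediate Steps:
D(R) = 41 + 2*R (D(R) = 2*R + 41 = 41 + 2*R)
c - D((5 - 5)*3 + 3) = -15424 - (41 + 2*((5 - 5)*3 + 3)) = -15424 - (41 + 2*(0*3 + 3)) = -15424 - (41 + 2*(0 + 3)) = -15424 - (41 + 2*3) = -15424 - (41 + 6) = -15424 - 1*47 = -15424 - 47 = -15471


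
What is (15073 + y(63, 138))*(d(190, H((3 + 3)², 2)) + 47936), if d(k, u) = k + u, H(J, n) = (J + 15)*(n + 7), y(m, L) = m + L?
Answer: 742087290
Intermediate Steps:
y(m, L) = L + m
H(J, n) = (7 + n)*(15 + J) (H(J, n) = (15 + J)*(7 + n) = (7 + n)*(15 + J))
(15073 + y(63, 138))*(d(190, H((3 + 3)², 2)) + 47936) = (15073 + (138 + 63))*((190 + (105 + 7*(3 + 3)² + 15*2 + (3 + 3)²*2)) + 47936) = (15073 + 201)*((190 + (105 + 7*6² + 30 + 6²*2)) + 47936) = 15274*((190 + (105 + 7*36 + 30 + 36*2)) + 47936) = 15274*((190 + (105 + 252 + 30 + 72)) + 47936) = 15274*((190 + 459) + 47936) = 15274*(649 + 47936) = 15274*48585 = 742087290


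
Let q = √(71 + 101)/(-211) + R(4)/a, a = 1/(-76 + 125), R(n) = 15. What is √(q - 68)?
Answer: √(29695507 - 422*√43)/211 ≈ 25.825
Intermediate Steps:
a = 1/49 ≈ 0.020408
q = 735 - 2*√43/211 (q = √(71 + 101)/(-211) + 15/(1/49) = √172*(-1/211) + 15*49 = (2*√43)*(-1/211) + 735 = -2*√43/211 + 735 = 735 - 2*√43/211 ≈ 734.94)
√(q - 68) = √((735 - 2*√43/211) - 68) = √(667 - 2*√43/211)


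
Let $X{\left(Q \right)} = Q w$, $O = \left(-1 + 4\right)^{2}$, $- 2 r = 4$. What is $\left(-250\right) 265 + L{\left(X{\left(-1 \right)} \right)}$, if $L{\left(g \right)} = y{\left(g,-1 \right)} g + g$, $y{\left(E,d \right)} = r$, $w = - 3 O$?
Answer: $-66277$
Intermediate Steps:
$r = -2$ ($r = \left(- \frac{1}{2}\right) 4 = -2$)
$O = 9$ ($O = 3^{2} = 9$)
$w = -27$ ($w = \left(-3\right) 9 = -27$)
$y{\left(E,d \right)} = -2$
$X{\left(Q \right)} = - 27 Q$ ($X{\left(Q \right)} = Q \left(-27\right) = - 27 Q$)
$L{\left(g \right)} = - g$ ($L{\left(g \right)} = - 2 g + g = - g$)
$\left(-250\right) 265 + L{\left(X{\left(-1 \right)} \right)} = \left(-250\right) 265 - \left(-27\right) \left(-1\right) = -66250 - 27 = -66277$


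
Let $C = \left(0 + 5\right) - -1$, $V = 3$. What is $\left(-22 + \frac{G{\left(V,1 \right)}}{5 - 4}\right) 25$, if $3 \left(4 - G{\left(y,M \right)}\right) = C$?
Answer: $-500$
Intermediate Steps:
$C = 6$ ($C = 5 + 1 = 6$)
$G{\left(y,M \right)} = 2$ ($G{\left(y,M \right)} = 4 - 2 = 2$)
$\left(-22 + \frac{G{\left(V,1 \right)}}{5 - 4}\right) 25 = \left(-22 + \frac{2}{5 - 4}\right) 25 = \left(-22 + \frac{2}{1}\right) 25 = \left(-22 + 2 \cdot 1\right) 25 = \left(-22 + 2\right) 25 = \left(-20\right) 25 = -500$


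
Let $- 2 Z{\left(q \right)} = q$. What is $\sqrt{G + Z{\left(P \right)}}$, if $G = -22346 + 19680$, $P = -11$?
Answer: $\frac{i \sqrt{10642}}{2} \approx 51.58 i$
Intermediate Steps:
$Z{\left(q \right)} = - \frac{q}{2}$
$G = -2666$
$\sqrt{G + Z{\left(P \right)}} = \sqrt{-2666 - - \frac{11}{2}} = \sqrt{-2666 + \frac{11}{2}} = \sqrt{- \frac{5321}{2}} = \frac{i \sqrt{10642}}{2}$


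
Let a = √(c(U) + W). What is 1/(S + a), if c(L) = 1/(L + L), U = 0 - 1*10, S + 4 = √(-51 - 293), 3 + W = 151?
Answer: 10/(-40 + √14795 + 20*I*√86) ≈ 0.01988 - 0.045166*I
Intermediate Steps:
W = 148 (W = -3 + 151 = 148)
S = -4 + 2*I*√86 (S = -4 + √(-51 - 293) = -4 + √(-344) = -4 + 2*I*√86 ≈ -4.0 + 18.547*I)
U = -10 (U = 0 - 10 = -10)
c(L) = 1/(2*L)
a = √14795/10 (a = √((½)/(-10) + 148) = √((½)*(-⅒) + 148) = √(-1/20 + 148) = √(2959/20) = √14795/10 ≈ 12.163)
1/(S + a) = 1/((-4 + 2*I*√86) + √14795/10) = 1/(-4 + √14795/10 + 2*I*√86)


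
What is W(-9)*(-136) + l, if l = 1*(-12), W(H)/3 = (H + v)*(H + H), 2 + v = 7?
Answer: -29388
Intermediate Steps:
v = 5 (v = -2 + 7 = 5)
W(H) = 6*H*(5 + H) (W(H) = 3*((H + 5)*(H + H)) = 3*((5 + H)*(2*H)) = 3*(2*H*(5 + H)) = 6*H*(5 + H))
l = -12
W(-9)*(-136) + l = (6*(-9)*(5 - 9))*(-136) - 12 = (6*(-9)*(-4))*(-136) - 12 = 216*(-136) - 12 = -29376 - 12 = -29388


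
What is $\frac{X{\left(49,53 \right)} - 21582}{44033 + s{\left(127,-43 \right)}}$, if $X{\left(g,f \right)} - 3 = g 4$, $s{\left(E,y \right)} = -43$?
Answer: $- \frac{21383}{43990} \approx -0.48609$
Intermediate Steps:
$X{\left(g,f \right)} = 3 + 4 g$ ($X{\left(g,f \right)} = 3 + g 4 = 3 + 4 g$)
$\frac{X{\left(49,53 \right)} - 21582}{44033 + s{\left(127,-43 \right)}} = \frac{\left(3 + 4 \cdot 49\right) - 21582}{44033 - 43} = \frac{\left(3 + 196\right) - 21582}{43990} = \left(199 - 21582\right) \frac{1}{43990} = \left(-21383\right) \frac{1}{43990} = - \frac{21383}{43990}$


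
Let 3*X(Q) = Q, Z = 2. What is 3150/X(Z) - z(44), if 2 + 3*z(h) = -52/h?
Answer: 155960/33 ≈ 4726.1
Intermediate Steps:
z(h) = -⅔ - 52/(3*h) (z(h) = -⅔ + (-52/h)/3 = -⅔ - 52/(3*h))
X(Q) = Q/3
3150/X(Z) - z(44) = 3150/(((⅓)*2)) - 2*(-26 - 1*44)/(3*44) = 3150/(⅔) - 2*(-26 - 44)/(3*44) = 3150*(3/2) - 2*(-70)/(3*44) = 4725 - 1*(-35/33) = 4725 + 35/33 = 155960/33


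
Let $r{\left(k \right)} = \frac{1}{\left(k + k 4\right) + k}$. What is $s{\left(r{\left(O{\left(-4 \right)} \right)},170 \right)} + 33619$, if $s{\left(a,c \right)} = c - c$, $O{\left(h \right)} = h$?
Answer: $33619$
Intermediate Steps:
$r{\left(k \right)} = \frac{1}{6 k}$ ($r{\left(k \right)} = \frac{1}{\left(k + 4 k\right) + k} = \frac{1}{5 k + k} = \frac{1}{6 k}$)
$s{\left(a,c \right)} = 0$
$s{\left(r{\left(O{\left(-4 \right)} \right)},170 \right)} + 33619 = 0 + 33619 = 33619$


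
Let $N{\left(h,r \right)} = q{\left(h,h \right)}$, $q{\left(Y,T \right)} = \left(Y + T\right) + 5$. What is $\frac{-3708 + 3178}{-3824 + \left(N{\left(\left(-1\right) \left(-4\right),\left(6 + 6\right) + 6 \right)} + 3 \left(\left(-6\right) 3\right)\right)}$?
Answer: $\frac{106}{773} \approx 0.13713$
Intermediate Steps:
$q{\left(Y,T \right)} = 5 + T + Y$ ($q{\left(Y,T \right)} = \left(T + Y\right) + 5 = 5 + T + Y$)
$N{\left(h,r \right)} = 5 + 2 h$ ($N{\left(h,r \right)} = 5 + h + h = 5 + 2 h$)
$\frac{-3708 + 3178}{-3824 + \left(N{\left(\left(-1\right) \left(-4\right),\left(6 + 6\right) + 6 \right)} + 3 \left(\left(-6\right) 3\right)\right)} = \frac{-3708 + 3178}{-3824 + \left(\left(5 + 2 \left(\left(-1\right) \left(-4\right)\right)\right) + 3 \left(\left(-6\right) 3\right)\right)} = - \frac{530}{-3824 + \left(\left(5 + 2 \cdot 4\right) + 3 \left(-18\right)\right)} = - \frac{530}{-3824 + \left(\left(5 + 8\right) - 54\right)} = - \frac{530}{-3824 + \left(13 - 54\right)} = - \frac{530}{-3824 - 41} = - \frac{530}{-3865} = \left(-530\right) \left(- \frac{1}{3865}\right) = \frac{106}{773}$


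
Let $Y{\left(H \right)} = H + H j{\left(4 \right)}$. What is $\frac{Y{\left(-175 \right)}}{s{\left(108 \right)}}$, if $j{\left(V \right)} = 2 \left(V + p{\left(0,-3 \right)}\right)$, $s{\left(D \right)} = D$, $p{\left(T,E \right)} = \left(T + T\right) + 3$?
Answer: $- \frac{875}{36} \approx -24.306$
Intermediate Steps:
$p{\left(T,E \right)} = 3 + 2 T$ ($p{\left(T,E \right)} = 2 T + 3 = 3 + 2 T$)
$j{\left(V \right)} = 6 + 2 V$ ($j{\left(V \right)} = 2 \left(V + \left(3 + 2 \cdot 0\right)\right) = 2 \left(V + \left(3 + 0\right)\right) = 2 \left(V + 3\right) = 2 \left(3 + V\right) = 6 + 2 V$)
$Y{\left(H \right)} = 15 H$ ($Y{\left(H \right)} = H + H \left(6 + 2 \cdot 4\right) = H + H \left(6 + 8\right) = H + H 14 = H + 14 H = 15 H$)
$\frac{Y{\left(-175 \right)}}{s{\left(108 \right)}} = \frac{15 \left(-175\right)}{108} = \left(-2625\right) \frac{1}{108} = - \frac{875}{36}$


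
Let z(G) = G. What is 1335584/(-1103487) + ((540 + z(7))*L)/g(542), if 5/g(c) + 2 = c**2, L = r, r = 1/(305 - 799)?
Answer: -88660106349949/1362806445 ≈ -65057.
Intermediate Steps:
r = -1/494 (r = 1/(-494) = -1/494 ≈ -0.0020243)
L = -1/494 ≈ -0.0020243
g(c) = 5/(-2 + c**2)
1335584/(-1103487) + ((540 + z(7))*L)/g(542) = 1335584/(-1103487) + ((540 + 7)*(-1/494))/((5/(-2 + 542**2))) = 1335584*(-1/1103487) + (547*(-1/494))/((5/(-2 + 293764))) = -1335584/1103487 - 547/(494*(5/293762)) = -1335584/1103487 - 547/(494*(5*(1/293762))) = -1335584/1103487 - 547/(494*5/293762) = -1335584/1103487 - 547/494*293762/5 = -1335584/1103487 - 80343907/1235 = -88660106349949/1362806445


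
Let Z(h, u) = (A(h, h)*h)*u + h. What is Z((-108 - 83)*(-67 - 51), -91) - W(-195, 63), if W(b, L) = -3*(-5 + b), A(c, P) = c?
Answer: -46224469466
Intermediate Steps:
Z(h, u) = h + u*h² (Z(h, u) = (h*h)*u + h = h²*u + h = u*h² + h = h + u*h²)
W(b, L) = 15 - 3*b
Z((-108 - 83)*(-67 - 51), -91) - W(-195, 63) = ((-108 - 83)*(-67 - 51))*(1 + ((-108 - 83)*(-67 - 51))*(-91)) - (15 - 3*(-195)) = (-191*(-118))*(1 - 191*(-118)*(-91)) - (15 + 585) = 22538*(1 + 22538*(-91)) - 1*600 = 22538*(1 - 2050958) - 600 = 22538*(-2050957) - 600 = -46224468866 - 600 = -46224469466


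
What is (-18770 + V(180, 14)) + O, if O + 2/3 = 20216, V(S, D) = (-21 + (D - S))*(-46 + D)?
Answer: 22288/3 ≈ 7429.3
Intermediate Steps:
V(S, D) = (-46 + D)*(-21 + D - S) (V(S, D) = (-21 + D - S)*(-46 + D) = (-46 + D)*(-21 + D - S))
O = 60646/3 (O = -⅔ + 20216 = 60646/3 ≈ 20215.)
(-18770 + V(180, 14)) + O = (-18770 + (966 + 14² - 67*14 + 46*180 - 1*14*180)) + 60646/3 = (-18770 + (966 + 196 - 938 + 8280 - 2520)) + 60646/3 = (-18770 + 5984) + 60646/3 = -12786 + 60646/3 = 22288/3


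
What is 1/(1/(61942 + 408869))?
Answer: 470811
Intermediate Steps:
1/(1/(61942 + 408869)) = 1/(1/470811) = 470811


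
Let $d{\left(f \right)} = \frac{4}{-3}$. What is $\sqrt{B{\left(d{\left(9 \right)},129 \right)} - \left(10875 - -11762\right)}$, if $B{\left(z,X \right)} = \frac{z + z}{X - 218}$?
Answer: $\frac{11 i \sqrt{13336917}}{267} \approx 150.46 i$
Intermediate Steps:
$d{\left(f \right)} = - \frac{4}{3}$ ($d{\left(f \right)} = 4 \left(- \frac{1}{3}\right) = - \frac{4}{3}$)
$B{\left(z,X \right)} = \frac{2 z}{-218 + X}$
$\sqrt{B{\left(d{\left(9 \right)},129 \right)} - \left(10875 - -11762\right)} = \sqrt{2 \left(- \frac{4}{3}\right) \frac{1}{-218 + 129} - \left(10875 - -11762\right)} = \sqrt{2 \left(- \frac{4}{3}\right) \frac{1}{-89} - \left(10875 + 11762\right)} = \sqrt{2 \left(- \frac{4}{3}\right) \left(- \frac{1}{89}\right) - 22637} = \sqrt{\frac{8}{267} - 22637} = \sqrt{- \frac{6044071}{267}} = \frac{11 i \sqrt{13336917}}{267}$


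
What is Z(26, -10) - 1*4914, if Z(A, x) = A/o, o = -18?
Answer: -44239/9 ≈ -4915.4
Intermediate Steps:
Z(A, x) = -A/18 (Z(A, x) = A/(-18) = A*(-1/18) = -A/18)
Z(26, -10) - 1*4914 = -1/18*26 - 1*4914 = -13/9 - 4914 = -44239/9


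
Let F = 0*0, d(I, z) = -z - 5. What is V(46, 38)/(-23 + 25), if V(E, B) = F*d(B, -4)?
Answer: 0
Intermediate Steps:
d(I, z) = -5 - z
F = 0
V(E, B) = 0 (V(E, B) = 0*(-5 - 1*(-4)) = 0*(-5 + 4) = 0*(-1) = 0)
V(46, 38)/(-23 + 25) = 0/(-23 + 25) = 0/2 = 0*(½) = 0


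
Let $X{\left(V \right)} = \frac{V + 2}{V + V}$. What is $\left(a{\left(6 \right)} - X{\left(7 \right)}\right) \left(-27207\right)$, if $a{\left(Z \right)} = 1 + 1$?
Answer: $- \frac{516933}{14} \approx -36924.0$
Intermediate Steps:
$X{\left(V \right)} = \frac{2 + V}{2 V}$
$a{\left(Z \right)} = 2$
$\left(a{\left(6 \right)} - X{\left(7 \right)}\right) \left(-27207\right) = \left(2 - \frac{2 + 7}{2 \cdot 7}\right) \left(-27207\right) = \left(2 - \frac{1}{2} \cdot \frac{1}{7} \cdot 9\right) \left(-27207\right) = \left(2 - \frac{9}{14}\right) \left(-27207\right) = \frac{19}{14} \left(-27207\right) = - \frac{516933}{14}$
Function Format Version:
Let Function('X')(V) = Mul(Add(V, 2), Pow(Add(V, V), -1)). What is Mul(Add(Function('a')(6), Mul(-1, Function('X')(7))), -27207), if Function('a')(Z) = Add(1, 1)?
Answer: Rational(-516933, 14) ≈ -36924.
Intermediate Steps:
Function('X')(V) = Mul(Rational(1, 2), Pow(V, -1), Add(2, V)) (Function('X')(V) = Mul(Add(2, V), Pow(Mul(2, V), -1)) = Mul(Add(2, V), Mul(Rational(1, 2), Pow(V, -1))) = Mul(Rational(1, 2), Pow(V, -1), Add(2, V)))
Function('a')(Z) = 2
Mul(Add(Function('a')(6), Mul(-1, Function('X')(7))), -27207) = Mul(Add(2, Mul(-1, Mul(Rational(1, 2), Pow(7, -1), Add(2, 7)))), -27207) = Mul(Add(2, Mul(-1, Mul(Rational(1, 2), Rational(1, 7), 9))), -27207) = Mul(Add(2, Mul(-1, Rational(9, 14))), -27207) = Mul(Add(2, Rational(-9, 14)), -27207) = Mul(Rational(19, 14), -27207) = Rational(-516933, 14)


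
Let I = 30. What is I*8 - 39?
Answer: 201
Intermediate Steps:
I*8 - 39 = 30*8 - 39 = 240 - 39 = 201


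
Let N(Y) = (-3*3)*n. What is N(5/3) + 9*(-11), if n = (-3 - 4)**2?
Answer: -540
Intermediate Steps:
n = 49 (n = (-7)**2 = 49)
N(Y) = -441 (N(Y) = -3*3*49 = -9*49 = -441)
N(5/3) + 9*(-11) = -441 + 9*(-11) = -441 - 99 = -540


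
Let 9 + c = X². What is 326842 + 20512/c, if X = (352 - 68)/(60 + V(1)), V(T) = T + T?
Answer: 3783297662/11515 ≈ 3.2855e+5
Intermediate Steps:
V(T) = 2*T
X = 142/31 (X = (352 - 68)/(60 + 2*1) = 284/(60 + 2) = 284/62 = 284*(1/62) = 142/31 ≈ 4.5806)
c = 11515/961 (c = -9 + (142/31)² = -9 + 20164/961 = 11515/961 ≈ 11.982)
326842 + 20512/c = 326842 + 20512/(11515/961) = 326842 + 20512*(961/11515) = 326842 + 19712032/11515 = 3783297662/11515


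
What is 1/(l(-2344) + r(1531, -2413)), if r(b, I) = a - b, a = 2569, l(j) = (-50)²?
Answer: 1/3538 ≈ 0.00028265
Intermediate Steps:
l(j) = 2500
r(b, I) = 2569 - b
1/(l(-2344) + r(1531, -2413)) = 1/(2500 + (2569 - 1*1531)) = 1/(2500 + (2569 - 1531)) = 1/(2500 + 1038) = 1/3538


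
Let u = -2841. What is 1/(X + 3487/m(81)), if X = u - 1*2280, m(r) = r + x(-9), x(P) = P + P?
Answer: -63/319136 ≈ -0.00019741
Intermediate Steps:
x(P) = 2*P
m(r) = -18 + r (m(r) = r + 2*(-9) = r - 18 = -18 + r)
X = -5121 (X = -2841 - 1*2280 = -2841 - 2280 = -5121)
1/(X + 3487/m(81)) = 1/(-5121 + 3487/(-18 + 81)) = 1/(-5121 + 3487/63) = 1/(-319136/63) = -63/319136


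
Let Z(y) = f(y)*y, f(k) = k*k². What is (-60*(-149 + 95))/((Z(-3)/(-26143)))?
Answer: -1045720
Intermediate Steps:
f(k) = k³
Z(y) = y⁴ (Z(y) = y³*y = y⁴)
(-60*(-149 + 95))/((Z(-3)/(-26143))) = (-60*(-149 + 95))/(((-3)⁴/(-26143))) = (-60*(-54))/((81*(-1/26143))) = 3240/(-81/26143) = 3240*(-26143/81) = -1045720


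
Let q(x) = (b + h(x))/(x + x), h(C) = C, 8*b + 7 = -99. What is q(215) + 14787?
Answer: 25434447/1720 ≈ 14787.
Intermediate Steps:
b = -53/4 (b = -7/8 + (⅛)*(-99) = -7/8 - 99/8 = -53/4 ≈ -13.250)
q(x) = (-53/4 + x)/(2*x) (q(x) = (-53/4 + x)/(x + x) = (-53/4 + x)/((2*x)) = (-53/4 + x)*(1/(2*x)) = (-53/4 + x)/(2*x))
q(215) + 14787 = (⅛)*(-53 + 4*215)/215 + 14787 = (⅛)*(1/215)*(-53 + 860) + 14787 = (⅛)*(1/215)*807 + 14787 = 807/1720 + 14787 = 25434447/1720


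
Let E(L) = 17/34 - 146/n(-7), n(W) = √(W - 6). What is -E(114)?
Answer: -½ - 146*I*√13/13 ≈ -0.5 - 40.493*I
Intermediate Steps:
n(W) = √(-6 + W)
E(L) = ½ + 146*I*√13/13 (E(L) = 17/34 - 146/√(-6 - 7) = 17*(1/34) - 146*(-I*√13/13) = ½ - 146*(-I*√13/13) = ½ - (-146)*I*√13/13 = ½ + 146*I*√13/13)
-E(114) = -(½ + 146*I*√13/13) = -½ - 146*I*√13/13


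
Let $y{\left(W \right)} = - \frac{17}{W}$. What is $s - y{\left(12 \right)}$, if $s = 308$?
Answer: $\frac{3713}{12} \approx 309.42$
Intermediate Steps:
$s - y{\left(12 \right)} = 308 - - \frac{17}{12} = 308 + \frac{17}{12} = \frac{3713}{12}$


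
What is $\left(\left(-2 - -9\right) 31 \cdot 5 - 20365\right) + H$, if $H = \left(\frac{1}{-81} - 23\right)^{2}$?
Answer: $- \frac{123021584}{6561} \approx -18750.0$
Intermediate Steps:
$H = \frac{3474496}{6561}$ ($H = \left(- \frac{1}{81} - 23\right)^{2} = \left(- \frac{1864}{81}\right)^{2} = \frac{3474496}{6561} \approx 529.57$)
$\left(\left(-2 - -9\right) 31 \cdot 5 - 20365\right) + H = \left(\left(-2 - -9\right) 31 \cdot 5 - 20365\right) + \frac{3474496}{6561} = \left(\left(-2 + 9\right) 31 \cdot 5 - 20365\right) + \frac{3474496}{6561} = \left(7 \cdot 31 \cdot 5 - 20365\right) + \frac{3474496}{6561} = \left(217 \cdot 5 - 20365\right) + \frac{3474496}{6561} = \left(1085 - 20365\right) + \frac{3474496}{6561} = -19280 + \frac{3474496}{6561} = - \frac{123021584}{6561}$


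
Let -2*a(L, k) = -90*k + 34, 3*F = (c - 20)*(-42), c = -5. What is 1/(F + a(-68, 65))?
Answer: 1/3258 ≈ 0.00030694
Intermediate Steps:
F = 350 (F = ((-5 - 20)*(-42))/3 = (-25*(-42))/3 = (⅓)*1050 = 350)
a(L, k) = -17 + 45*k (a(L, k) = -(-90*k + 34)/2 = -(34 - 90*k)/2 = -17 + 45*k)
1/(F + a(-68, 65)) = 1/(350 + (-17 + 45*65)) = 1/(350 + (-17 + 2925)) = 1/(350 + 2908) = 1/3258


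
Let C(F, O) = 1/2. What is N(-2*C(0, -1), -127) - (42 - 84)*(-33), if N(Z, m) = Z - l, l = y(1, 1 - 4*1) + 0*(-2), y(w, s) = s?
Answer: -1384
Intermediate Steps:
C(F, O) = ½
l = -3 (l = (1 - 4*1) + 0*(-2) = (1 - 4) + 0 = -3 + 0 = -3)
N(Z, m) = 3 + Z (N(Z, m) = Z - 1*(-3) = Z + 3 = 3 + Z)
N(-2*C(0, -1), -127) - (42 - 84)*(-33) = (3 - 2*½) - (42 - 84)*(-33) = (3 - 1) - (-42)*(-33) = 2 - 1*1386 = 2 - 1386 = -1384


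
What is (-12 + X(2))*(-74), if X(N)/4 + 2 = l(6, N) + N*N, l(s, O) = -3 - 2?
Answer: 1776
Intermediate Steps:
l(s, O) = -5
X(N) = -28 + 4*N**2 (X(N) = -8 + 4*(-5 + N*N) = -8 + 4*(-5 + N**2) = -8 + (-20 + 4*N**2) = -28 + 4*N**2)
(-12 + X(2))*(-74) = (-12 + (-28 + 4*2**2))*(-74) = (-12 + (-28 + 4*4))*(-74) = (-12 + (-28 + 16))*(-74) = (-12 - 12)*(-74) = -24*(-74) = 1776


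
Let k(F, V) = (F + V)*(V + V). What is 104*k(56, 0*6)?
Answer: 0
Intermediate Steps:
k(F, V) = 2*V*(F + V) (k(F, V) = (F + V)*(2*V) = 2*V*(F + V))
104*k(56, 0*6) = 104*(2*(0*6)*(56 + 0*6)) = 104*(2*0*(56 + 0)) = 104*(2*0*56) = 104*0 = 0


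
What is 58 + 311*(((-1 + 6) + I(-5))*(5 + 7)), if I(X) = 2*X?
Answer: -18602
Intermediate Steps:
58 + 311*(((-1 + 6) + I(-5))*(5 + 7)) = 58 + 311*(((-1 + 6) + 2*(-5))*(5 + 7)) = 58 + 311*((5 - 10)*12) = 58 + 311*(-5*12) = 58 + 311*(-60) = 58 - 18660 = -18602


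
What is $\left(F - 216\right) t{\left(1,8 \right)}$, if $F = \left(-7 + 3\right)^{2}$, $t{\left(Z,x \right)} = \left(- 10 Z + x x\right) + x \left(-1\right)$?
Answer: $-9200$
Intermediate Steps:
$t{\left(Z,x \right)} = x^{2} - x - 10 Z$ ($t{\left(Z,x \right)} = \left(- 10 Z + x^{2}\right) - x = \left(x^{2} - 10 Z\right) - x = x^{2} - x - 10 Z$)
$F = 16$ ($F = \left(-4\right)^{2} = 16$)
$\left(F - 216\right) t{\left(1,8 \right)} = \left(16 - 216\right) \left(8^{2} - 8 - 10\right) = - 200 \left(64 - 8 - 10\right) = \left(-200\right) 46 = -9200$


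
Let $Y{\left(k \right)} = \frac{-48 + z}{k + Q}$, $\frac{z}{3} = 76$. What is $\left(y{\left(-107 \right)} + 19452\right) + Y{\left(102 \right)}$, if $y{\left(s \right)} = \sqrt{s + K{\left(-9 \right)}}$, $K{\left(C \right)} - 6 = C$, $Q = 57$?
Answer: $\frac{1031016}{53} + i \sqrt{110} \approx 19453.0 + 10.488 i$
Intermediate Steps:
$z = 228$ ($z = 3 \cdot 76 = 228$)
$K{\left(C \right)} = 6 + C$
$Y{\left(k \right)} = \frac{180}{57 + k}$ ($Y{\left(k \right)} = \frac{-48 + 228}{k + 57} = \frac{180}{57 + k}$)
$y{\left(s \right)} = \sqrt{-3 + s}$ ($y{\left(s \right)} = \sqrt{s + \left(6 - 9\right)} = \sqrt{s - 3} = \sqrt{-3 + s}$)
$\left(y{\left(-107 \right)} + 19452\right) + Y{\left(102 \right)} = \left(\sqrt{-3 - 107} + 19452\right) + \frac{180}{57 + 102} = \left(\sqrt{-110} + 19452\right) + \frac{180}{159} = \left(i \sqrt{110} + 19452\right) + 180 \cdot \frac{1}{159} = \left(19452 + i \sqrt{110}\right) + \frac{60}{53} = \frac{1031016}{53} + i \sqrt{110}$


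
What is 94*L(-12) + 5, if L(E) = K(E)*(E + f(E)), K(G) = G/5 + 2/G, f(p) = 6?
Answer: 7263/5 ≈ 1452.6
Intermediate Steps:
K(G) = 2/G + G/5 (K(G) = G*(1/5) + 2/G = G/5 + 2/G = 2/G + G/5)
L(E) = (6 + E)*(2/E + E/5) (L(E) = (2/E + E/5)*(E + 6) = (2/E + E/5)*(6 + E) = (6 + E)*(2/E + E/5))
94*L(-12) + 5 = 94*((1/5)*(6 - 12)*(10 + (-12)**2)/(-12)) + 5 = 94*((1/5)*(-1/12)*(-6)*(10 + 144)) + 5 = 94*((1/5)*(-1/12)*(-6)*154) + 5 = 94*(77/5) + 5 = 7238/5 + 5 = 7263/5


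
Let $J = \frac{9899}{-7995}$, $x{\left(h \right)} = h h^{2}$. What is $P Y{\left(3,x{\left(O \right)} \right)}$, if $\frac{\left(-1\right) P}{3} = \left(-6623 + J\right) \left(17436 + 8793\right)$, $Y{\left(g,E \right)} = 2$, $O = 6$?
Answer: $\frac{2778216807072}{2665} \approx 1.0425 \cdot 10^{9}$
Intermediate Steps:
$x{\left(h \right)} = h^{3}$
$J = - \frac{9899}{7995}$ ($J = 9899 \left(- \frac{1}{7995}\right) = - \frac{9899}{7995} \approx -1.2381$)
$P = \frac{1389108403536}{2665}$ ($P = - 3 \left(-6623 - \frac{9899}{7995}\right) \left(17436 + 8793\right) = - 3 \left(\left(- \frac{52960784}{7995}\right) 26229\right) = \left(-3\right) \left(- \frac{463036134512}{2665}\right) = \frac{1389108403536}{2665} \approx 5.2124 \cdot 10^{8}$)
$P Y{\left(3,x{\left(O \right)} \right)} = \frac{1389108403536}{2665} \cdot 2 = \frac{2778216807072}{2665}$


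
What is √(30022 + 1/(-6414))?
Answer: √1235086940298/6414 ≈ 173.27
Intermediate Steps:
√(30022 + 1/(-6414)) = √(30022 - 1/6414) = √(192561107/6414) = √1235086940298/6414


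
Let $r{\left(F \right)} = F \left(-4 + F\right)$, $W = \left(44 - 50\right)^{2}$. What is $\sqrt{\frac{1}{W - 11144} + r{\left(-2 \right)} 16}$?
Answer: $\frac{\sqrt{5922605095}}{5554} \approx 13.856$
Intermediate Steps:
$W = 36$ ($W = \left(-6\right)^{2} = 36$)
$\sqrt{\frac{1}{W - 11144} + r{\left(-2 \right)} 16} = \sqrt{\frac{1}{36 - 11144} + - 2 \left(-4 - 2\right) 16} = \sqrt{\frac{1}{-11108} + \left(-2\right) \left(-6\right) 16} = \sqrt{- \frac{1}{11108} + 12 \cdot 16} = \sqrt{- \frac{1}{11108} + 192} = \sqrt{\frac{2132735}{11108}} = \frac{\sqrt{5922605095}}{5554}$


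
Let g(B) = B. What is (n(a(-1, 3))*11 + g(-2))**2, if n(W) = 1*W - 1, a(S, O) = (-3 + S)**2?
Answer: 26569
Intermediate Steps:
n(W) = -1 + W (n(W) = W - 1 = -1 + W)
(n(a(-1, 3))*11 + g(-2))**2 = ((-1 + (-3 - 1)**2)*11 - 2)**2 = ((-1 + (-4)**2)*11 - 2)**2 = ((-1 + 16)*11 - 2)**2 = (15*11 - 2)**2 = (165 - 2)**2 = 163**2 = 26569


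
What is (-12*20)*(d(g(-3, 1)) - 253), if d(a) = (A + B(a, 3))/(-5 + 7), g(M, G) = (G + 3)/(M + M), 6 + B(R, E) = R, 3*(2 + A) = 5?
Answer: 61560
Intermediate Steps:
A = -⅓ (A = -2 + (⅓)*5 = -2 + 5/3 = -⅓ ≈ -0.33333)
B(R, E) = -6 + R
g(M, G) = (3 + G)/(2*M) (g(M, G) = (3 + G)/((2*M)) = (3 + G)*(1/(2*M)) = (3 + G)/(2*M))
d(a) = -19/6 + a/2 (d(a) = (-⅓ + (-6 + a))/(-5 + 7) = (-19/3 + a)/2 = (-19/3 + a)*(½) = -19/6 + a/2)
(-12*20)*(d(g(-3, 1)) - 253) = (-12*20)*((-19/6 + ((½)*(3 + 1)/(-3))/2) - 253) = -240*((-19/6 + ((½)*(-⅓)*4)/2) - 253) = -240*((-19/6 + (½)*(-⅔)) - 253) = -240*((-19/6 - ⅓) - 253) = -240*(-7/2 - 253) = -240*(-513/2) = 61560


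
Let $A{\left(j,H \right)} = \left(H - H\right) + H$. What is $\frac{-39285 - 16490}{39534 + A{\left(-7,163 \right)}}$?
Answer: $- \frac{55775}{39697} \approx -1.405$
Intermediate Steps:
$A{\left(j,H \right)} = H$ ($A{\left(j,H \right)} = 0 + H = H$)
$\frac{-39285 - 16490}{39534 + A{\left(-7,163 \right)}} = \frac{-39285 - 16490}{39534 + 163} = - \frac{55775}{39697}$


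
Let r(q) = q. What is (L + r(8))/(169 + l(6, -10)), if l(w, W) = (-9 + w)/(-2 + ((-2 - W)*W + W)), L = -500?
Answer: -45264/15551 ≈ -2.9107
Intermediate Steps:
l(w, W) = (-9 + w)/(-2 + W + W*(-2 - W)) (l(w, W) = (-9 + w)/(-2 + (W*(-2 - W) + W)) = (-9 + w)/(-2 + (W + W*(-2 - W))) = (-9 + w)/(-2 + W + W*(-2 - W)))
(L + r(8))/(169 + l(6, -10)) = (-500 + 8)/(169 + (9 - 1*6)/(2 - 10 + (-10)²)) = -492/(169 + (9 - 6)/(2 - 10 + 100)) = -492/(169 + 3/92) = -492/15551/92 = -492*92/15551 = -45264/15551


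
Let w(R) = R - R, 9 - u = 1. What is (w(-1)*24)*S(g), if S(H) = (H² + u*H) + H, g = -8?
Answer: 0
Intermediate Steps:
u = 8 (u = 9 - 1*1 = 9 - 1 = 8)
w(R) = 0
S(H) = H² + 9*H (S(H) = (H² + 8*H) + H = H² + 9*H)
(w(-1)*24)*S(g) = (0*24)*(-8*(9 - 8)) = 0*(-8*1) = 0*(-8) = 0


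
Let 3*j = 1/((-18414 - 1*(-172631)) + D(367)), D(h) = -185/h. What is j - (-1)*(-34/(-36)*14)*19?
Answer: 42655614865/169792362 ≈ 251.22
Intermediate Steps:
j = 367/169792362 (j = 1/(3*((-18414 - 1*(-172631)) - 185/367)) = 1/(3*((-18414 + 172631) - 185*1/367)) = 1/(3*(154217 - 185/367)) = 1/(3*(56597454/367)) = (1/3)*(367/56597454) = 367/169792362 ≈ 2.1615e-6)
j - (-1)*(-34/(-36)*14)*19 = 367/169792362 - (-1)*(-34/(-36)*14)*19 = 367/169792362 - (-1)*(-34*(-1/36)*14)*19 = 367/169792362 - (-1)*((17/18)*14)*19 = 367/169792362 - (-1)*(119/9)*19 = 367/169792362 - (-1)*2261/9 = 367/169792362 - 1*(-2261/9) = 367/169792362 + 2261/9 = 42655614865/169792362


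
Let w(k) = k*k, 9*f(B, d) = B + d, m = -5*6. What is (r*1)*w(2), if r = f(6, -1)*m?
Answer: -200/3 ≈ -66.667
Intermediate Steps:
m = -30
f(B, d) = B/9 + d/9 (f(B, d) = (B + d)/9 = B/9 + d/9)
w(k) = k²
r = -50/3 (r = ((⅑)*6 + (⅑)*(-1))*(-30) = (⅔ - ⅑)*(-30) = (5/9)*(-30) = -50/3 ≈ -16.667)
(r*1)*w(2) = -50/3*1*2² = -50/3*4 = -200/3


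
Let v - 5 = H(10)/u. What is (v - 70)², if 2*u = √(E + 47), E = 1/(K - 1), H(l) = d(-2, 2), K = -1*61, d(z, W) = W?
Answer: 12308417/2913 - 520*√180606/2913 ≈ 4149.5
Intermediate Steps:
K = -61
H(l) = 2
E = -1/62 (E = 1/(-61 - 1) = 1/(-62) = -1/62 ≈ -0.016129)
u = √180606/124 (u = √(-1/62 + 47)/2 = √(2913/62)/2 = (√180606/62)/2 = √180606/124 ≈ 3.4272)
v = 5 + 4*√180606/2913 (v = 5 + 2/((√180606/124)) = 5 + 2*(2*√180606/2913) = 5 + 4*√180606/2913 ≈ 5.5836)
(v - 70)² = ((5 + 4*√180606/2913) - 70)² = (-65 + 4*√180606/2913)²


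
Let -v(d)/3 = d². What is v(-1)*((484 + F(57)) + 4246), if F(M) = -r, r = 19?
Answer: -14133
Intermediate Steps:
F(M) = -19 (F(M) = -1*19 = -19)
v(d) = -3*d²
v(-1)*((484 + F(57)) + 4246) = (-3*(-1)²)*((484 - 19) + 4246) = (-3*1)*(465 + 4246) = -3*4711 = -14133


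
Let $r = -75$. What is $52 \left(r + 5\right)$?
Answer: $-3640$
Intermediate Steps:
$52 \left(r + 5\right) = 52 \left(-75 + 5\right) = 52 \left(-70\right) = -3640$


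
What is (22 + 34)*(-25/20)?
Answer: -70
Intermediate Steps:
(22 + 34)*(-25/20) = 56*(-25*1/20) = 56*(-5/4) = -70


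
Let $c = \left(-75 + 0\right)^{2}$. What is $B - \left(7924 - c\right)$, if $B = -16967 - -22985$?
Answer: $3719$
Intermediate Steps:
$c = 5625$ ($c = \left(-75\right)^{2} = 5625$)
$B = 6018$ ($B = -16967 + 22985 = 6018$)
$B - \left(7924 - c\right) = 6018 - \left(7924 - 5625\right) = 6018 - 2299 = 3719$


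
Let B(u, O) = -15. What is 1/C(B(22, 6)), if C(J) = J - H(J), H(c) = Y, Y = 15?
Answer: -1/30 ≈ -0.033333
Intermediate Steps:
H(c) = 15
C(J) = -15 + J (C(J) = J - 1*15 = J - 15 = -15 + J)
1/C(B(22, 6)) = 1/(-15 - 15) = 1/(-30) = -1/30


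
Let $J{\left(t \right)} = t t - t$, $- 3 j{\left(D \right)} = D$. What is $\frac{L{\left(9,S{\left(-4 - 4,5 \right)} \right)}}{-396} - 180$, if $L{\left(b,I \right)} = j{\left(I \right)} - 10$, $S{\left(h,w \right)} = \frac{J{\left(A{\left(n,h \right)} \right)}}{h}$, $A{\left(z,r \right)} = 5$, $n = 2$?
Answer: $- \frac{38875}{216} \approx -179.98$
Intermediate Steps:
$j{\left(D \right)} = - \frac{D}{3}$
$J{\left(t \right)} = t^{2} - t$
$S{\left(h,w \right)} = \frac{20}{h}$ ($S{\left(h,w \right)} = \frac{5 \left(-1 + 5\right)}{h} = \frac{5 \cdot 4}{h} = \frac{20}{h}$)
$L{\left(b,I \right)} = -10 - \frac{I}{3}$ ($L{\left(b,I \right)} = - \frac{I}{3} - 10 = -10 - \frac{I}{3}$)
$\frac{L{\left(9,S{\left(-4 - 4,5 \right)} \right)}}{-396} - 180 = \frac{-10 - \frac{20 \frac{1}{-4 - 4}}{3}}{-396} - 180 = \left(-10 - \frac{20 \frac{1}{-8}}{3}\right) \left(- \frac{1}{396}\right) - 180 = \left(-10 - \frac{20 \left(- \frac{1}{8}\right)}{3}\right) \left(- \frac{1}{396}\right) - 180 = \left(-10 - - \frac{5}{6}\right) \left(- \frac{1}{396}\right) - 180 = \left(-10 + \frac{5}{6}\right) \left(- \frac{1}{396}\right) - 180 = \left(- \frac{55}{6}\right) \left(- \frac{1}{396}\right) - 180 = \frac{5}{216} - 180 = - \frac{38875}{216}$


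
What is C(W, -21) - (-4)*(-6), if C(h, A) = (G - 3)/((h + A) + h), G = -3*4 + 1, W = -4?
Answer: -682/29 ≈ -23.517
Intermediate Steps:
G = -11 (G = -12 + 1 = -11)
C(h, A) = -14/(A + 2*h) (C(h, A) = (-11 - 3)/((h + A) + h) = -14/((A + h) + h) = -14/(A + 2*h))
C(W, -21) - (-4)*(-6) = -14/(-21 + 2*(-4)) - (-4)*(-6) = -14/(-21 - 8) - 1*24 = -14/(-29) - 24 = -14*(-1/29) - 24 = 14/29 - 24 = -682/29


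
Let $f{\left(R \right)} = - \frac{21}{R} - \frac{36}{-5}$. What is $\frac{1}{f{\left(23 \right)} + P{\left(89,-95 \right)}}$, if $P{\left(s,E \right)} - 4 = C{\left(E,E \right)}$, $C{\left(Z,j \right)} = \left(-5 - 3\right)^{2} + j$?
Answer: $- \frac{115}{2382} \approx -0.048279$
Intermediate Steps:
$f{\left(R \right)} = \frac{36}{5} - \frac{21}{R}$ ($f{\left(R \right)} = - \frac{21}{R} - - \frac{36}{5} = - \frac{21}{R} + \frac{36}{5} = \frac{36}{5} - \frac{21}{R}$)
$C{\left(Z,j \right)} = 64 + j$ ($C{\left(Z,j \right)} = \left(-8\right)^{2} + j = 64 + j$)
$P{\left(s,E \right)} = 68 + E$ ($P{\left(s,E \right)} = 4 + \left(64 + E\right) = 68 + E$)
$\frac{1}{f{\left(23 \right)} + P{\left(89,-95 \right)}} = \frac{1}{\left(\frac{36}{5} - \frac{21}{23}\right) + \left(68 - 95\right)} = \frac{1}{\left(\frac{36}{5} - \frac{21}{23}\right) - 27} = \frac{1}{\frac{723}{115} - 27} = \frac{1}{- \frac{2382}{115}} = - \frac{115}{2382}$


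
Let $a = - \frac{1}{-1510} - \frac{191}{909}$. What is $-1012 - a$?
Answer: $- \frac{1388773579}{1372590} \approx -1011.8$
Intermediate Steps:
$a = - \frac{287501}{1372590}$ ($a = \left(-1\right) \left(- \frac{1}{1510}\right) - \frac{191}{909} = \frac{1}{1510} - \frac{191}{909} = - \frac{287501}{1372590} \approx -0.20946$)
$-1012 - a = -1012 - - \frac{287501}{1372590} = -1012 + \frac{287501}{1372590} = - \frac{1388773579}{1372590}$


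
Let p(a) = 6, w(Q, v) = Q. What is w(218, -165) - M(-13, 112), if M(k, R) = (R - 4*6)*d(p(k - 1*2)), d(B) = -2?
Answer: 394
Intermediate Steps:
M(k, R) = 48 - 2*R (M(k, R) = (R - 4*6)*(-2) = (R - 24)*(-2) = (-24 + R)*(-2) = 48 - 2*R)
w(218, -165) - M(-13, 112) = 218 - (48 - 2*112) = 218 - (48 - 224) = 218 - 1*(-176) = 218 + 176 = 394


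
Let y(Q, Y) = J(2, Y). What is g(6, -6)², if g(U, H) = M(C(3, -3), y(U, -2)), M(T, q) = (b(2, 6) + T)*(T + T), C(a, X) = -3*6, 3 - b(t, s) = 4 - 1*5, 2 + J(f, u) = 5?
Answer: 254016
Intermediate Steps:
J(f, u) = 3 (J(f, u) = -2 + 5 = 3)
b(t, s) = 4 (b(t, s) = 3 - (4 - 1*5) = 3 - (4 - 5) = 3 - 1*(-1) = 3 + 1 = 4)
y(Q, Y) = 3
C(a, X) = -18
M(T, q) = 2*T*(4 + T) (M(T, q) = (4 + T)*(T + T) = (4 + T)*(2*T) = 2*T*(4 + T))
g(U, H) = 504 (g(U, H) = 2*(-18)*(4 - 18) = 2*(-18)*(-14) = 504)
g(6, -6)² = 504² = 254016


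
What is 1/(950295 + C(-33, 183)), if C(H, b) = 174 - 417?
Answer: 1/950052 ≈ 1.0526e-6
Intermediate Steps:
C(H, b) = -243
1/(950295 + C(-33, 183)) = 1/(950295 - 243) = 1/950052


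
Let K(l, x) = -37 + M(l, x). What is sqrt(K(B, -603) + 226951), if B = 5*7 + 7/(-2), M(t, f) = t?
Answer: sqrt(907782)/2 ≈ 476.39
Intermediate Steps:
B = 63/2 (B = 35 + 7*(-1/2) = 35 - 7/2 = 63/2 ≈ 31.500)
K(l, x) = -37 + l
sqrt(K(B, -603) + 226951) = sqrt((-37 + 63/2) + 226951) = sqrt(-11/2 + 226951) = sqrt(453891/2) = sqrt(907782)/2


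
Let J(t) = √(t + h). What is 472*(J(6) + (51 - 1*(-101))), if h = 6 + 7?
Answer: 71744 + 472*√19 ≈ 73801.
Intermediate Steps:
h = 13
J(t) = √(13 + t) (J(t) = √(t + 13) = √(13 + t))
472*(J(6) + (51 - 1*(-101))) = 472*(√(13 + 6) + (51 - 1*(-101))) = 472*(√19 + (51 + 101)) = 472*(√19 + 152) = 472*(152 + √19) = 71744 + 472*√19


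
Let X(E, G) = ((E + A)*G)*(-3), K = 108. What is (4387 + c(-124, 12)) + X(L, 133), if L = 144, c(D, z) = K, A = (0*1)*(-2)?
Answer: -52961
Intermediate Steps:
A = 0 (A = 0*(-2) = 0)
c(D, z) = 108
X(E, G) = -3*E*G (X(E, G) = ((E + 0)*G)*(-3) = (E*G)*(-3) = -3*E*G)
(4387 + c(-124, 12)) + X(L, 133) = (4387 + 108) - 3*144*133 = 4495 - 57456 = -52961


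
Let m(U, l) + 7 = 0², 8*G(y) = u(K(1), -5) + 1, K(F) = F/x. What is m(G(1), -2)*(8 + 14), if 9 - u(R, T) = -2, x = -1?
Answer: -154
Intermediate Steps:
K(F) = -F (K(F) = F/(-1) = F*(-1) = -F)
u(R, T) = 11 (u(R, T) = 9 - 1*(-2) = 9 + 2 = 11)
G(y) = 3/2 (G(y) = (11 + 1)/8 = (⅛)*12 = 3/2)
m(U, l) = -7 (m(U, l) = -7 + 0² = -7 + 0 = -7)
m(G(1), -2)*(8 + 14) = -7*(8 + 14) = -7*22 = -154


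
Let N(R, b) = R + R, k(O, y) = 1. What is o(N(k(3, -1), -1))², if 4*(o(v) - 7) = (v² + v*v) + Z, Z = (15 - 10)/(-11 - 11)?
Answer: 619369/7744 ≈ 79.980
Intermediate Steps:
N(R, b) = 2*R
Z = -5/22 (Z = 5/(-22) = 5*(-1/22) = -5/22 ≈ -0.22727)
o(v) = 611/88 + v²/2 (o(v) = 7 + ((v² + v*v) - 5/22)/4 = 7 + ((v² + v²) - 5/22)/4 = 7 + (2*v² - 5/22)/4 = 7 + (-5/22 + 2*v²)/4 = 7 + (-5/88 + v²/2) = 611/88 + v²/2)
o(N(k(3, -1), -1))² = (611/88 + (2*1)²/2)² = (611/88 + (½)*2²)² = (611/88 + (½)*4)² = (611/88 + 2)² = (787/88)² = 619369/7744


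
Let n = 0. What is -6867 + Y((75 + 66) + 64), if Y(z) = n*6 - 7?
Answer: -6874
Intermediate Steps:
Y(z) = -7 (Y(z) = 0*6 - 7 = 0 - 7 = -7)
-6867 + Y((75 + 66) + 64) = -6867 - 7 = -6874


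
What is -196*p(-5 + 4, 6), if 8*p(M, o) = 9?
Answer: -441/2 ≈ -220.50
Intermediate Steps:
p(M, o) = 9/8 (p(M, o) = (1/8)*9 = 9/8)
-196*p(-5 + 4, 6) = -196*9/8 = -441/2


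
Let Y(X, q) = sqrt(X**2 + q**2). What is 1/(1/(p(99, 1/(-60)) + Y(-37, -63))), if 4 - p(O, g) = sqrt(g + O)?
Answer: 4 + sqrt(5338) - sqrt(89085)/30 ≈ 67.113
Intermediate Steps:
p(O, g) = 4 - sqrt(O + g) (p(O, g) = 4 - sqrt(g + O) = 4 - sqrt(O + g))
1/(1/(p(99, 1/(-60)) + Y(-37, -63))) = 1/(1/((4 - sqrt(99 + 1/(-60))) + sqrt((-37)**2 + (-63)**2))) = 1/(1/((4 - sqrt(99 - 1/60)) + sqrt(1369 + 3969))) = 1/(1/((4 - sqrt(5939/60)) + sqrt(5338))) = 1/(1/((4 - sqrt(89085)/30) + sqrt(5338))) = 1/(1/(4 + sqrt(5338) - sqrt(89085)/30)) = 4 + sqrt(5338) - sqrt(89085)/30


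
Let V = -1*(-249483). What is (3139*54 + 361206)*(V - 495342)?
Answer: -130480321608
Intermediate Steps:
V = 249483
(3139*54 + 361206)*(V - 495342) = (3139*54 + 361206)*(249483 - 495342) = (169506 + 361206)*(-245859) = 530712*(-245859) = -130480321608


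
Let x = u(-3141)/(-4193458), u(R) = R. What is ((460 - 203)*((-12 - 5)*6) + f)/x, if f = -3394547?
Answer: -14344817581538/3141 ≈ -4.5670e+9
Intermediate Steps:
x = 3141/4193458 (x = -3141/(-4193458) = -3141*(-1/4193458) = 3141/4193458 ≈ 0.00074902)
((460 - 203)*((-12 - 5)*6) + f)/x = ((460 - 203)*((-12 - 5)*6) - 3394547)/(3141/4193458) = (257*(-17*6) - 3394547)*(4193458/3141) = (257*(-102) - 3394547)*(4193458/3141) = (-26214 - 3394547)*(4193458/3141) = -3420761*4193458/3141 = -14344817581538/3141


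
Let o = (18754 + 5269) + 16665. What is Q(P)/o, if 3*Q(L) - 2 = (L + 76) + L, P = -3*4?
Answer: 9/20344 ≈ 0.00044239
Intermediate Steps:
o = 40688 (o = 24023 + 16665 = 40688)
P = -12
Q(L) = 26 + 2*L/3 (Q(L) = ⅔ + ((L + 76) + L)/3 = ⅔ + ((76 + L) + L)/3 = ⅔ + (76 + 2*L)/3 = ⅔ + (76/3 + 2*L/3) = 26 + 2*L/3)
Q(P)/o = (26 + (⅔)*(-12))/40688 = (26 - 8)*(1/40688) = 18*(1/40688) = 9/20344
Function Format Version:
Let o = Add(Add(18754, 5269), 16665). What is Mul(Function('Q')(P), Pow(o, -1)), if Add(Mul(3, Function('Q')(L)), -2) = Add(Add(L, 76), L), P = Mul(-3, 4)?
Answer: Rational(9, 20344) ≈ 0.00044239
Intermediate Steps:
o = 40688 (o = Add(24023, 16665) = 40688)
P = -12
Function('Q')(L) = Add(26, Mul(Rational(2, 3), L)) (Function('Q')(L) = Add(Rational(2, 3), Mul(Rational(1, 3), Add(Add(L, 76), L))) = Add(Rational(2, 3), Mul(Rational(1, 3), Add(Add(76, L), L))) = Add(Rational(2, 3), Mul(Rational(1, 3), Add(76, Mul(2, L)))) = Add(Rational(2, 3), Add(Rational(76, 3), Mul(Rational(2, 3), L))) = Add(26, Mul(Rational(2, 3), L)))
Mul(Function('Q')(P), Pow(o, -1)) = Mul(Add(26, Mul(Rational(2, 3), -12)), Pow(40688, -1)) = Mul(Add(26, -8), Rational(1, 40688)) = Mul(18, Rational(1, 40688)) = Rational(9, 20344)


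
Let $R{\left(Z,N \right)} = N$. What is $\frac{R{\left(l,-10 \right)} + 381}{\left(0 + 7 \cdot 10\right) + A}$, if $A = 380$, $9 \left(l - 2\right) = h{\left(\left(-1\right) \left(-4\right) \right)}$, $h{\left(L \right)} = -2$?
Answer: $\frac{371}{450} \approx 0.82444$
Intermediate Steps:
$l = \frac{16}{9}$ ($l = 2 + \frac{1}{9} \left(-2\right) = 2 - \frac{2}{9} = \frac{16}{9} \approx 1.7778$)
$\frac{R{\left(l,-10 \right)} + 381}{\left(0 + 7 \cdot 10\right) + A} = \frac{-10 + 381}{\left(0 + 7 \cdot 10\right) + 380} = \frac{371}{\left(0 + 70\right) + 380} = \frac{371}{70 + 380} = \frac{371}{450}$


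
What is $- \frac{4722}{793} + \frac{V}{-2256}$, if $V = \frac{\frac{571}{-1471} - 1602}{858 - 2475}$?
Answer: $- \frac{2303706359603}{386849722896} \approx -5.955$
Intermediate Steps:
$V = \frac{214283}{216237}$ ($V = \frac{571 \left(- \frac{1}{1471}\right) - 1602}{-1617} = \left(- \frac{571}{1471} - 1602\right) \left(- \frac{1}{1617}\right) = \left(- \frac{2357113}{1471}\right) \left(- \frac{1}{1617}\right) = \frac{214283}{216237} \approx 0.99096$)
$- \frac{4722}{793} + \frac{V}{-2256} = - \frac{4722}{793} + \frac{214283}{216237 \left(-2256\right)} = \left(-4722\right) \frac{1}{793} + \frac{214283}{216237} \left(- \frac{1}{2256}\right) = - \frac{4722}{793} - \frac{214283}{487830672} = - \frac{2303706359603}{386849722896}$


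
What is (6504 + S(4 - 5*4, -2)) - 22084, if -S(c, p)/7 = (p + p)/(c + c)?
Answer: -124647/8 ≈ -15581.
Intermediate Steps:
S(c, p) = -7*p/c (S(c, p) = -7*(p + p)/(c + c) = -7*2*p/(2*c) = -7*2*p*1/(2*c) = -7*p/c)
(6504 + S(4 - 5*4, -2)) - 22084 = (6504 - 7*(-2)/(4 - 5*4)) - 22084 = (6504 - 7*(-2)/(4 - 20)) - 22084 = (6504 - 7*(-2)/(-16)) - 22084 = (6504 - 7*(-2)*(-1/16)) - 22084 = (6504 - 7/8) - 22084 = 52025/8 - 22084 = -124647/8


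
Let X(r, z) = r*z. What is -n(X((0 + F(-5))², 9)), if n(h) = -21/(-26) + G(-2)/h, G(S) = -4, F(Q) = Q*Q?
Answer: -118021/146250 ≈ -0.80698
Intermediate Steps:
F(Q) = Q²
n(h) = 21/26 - 4/h (n(h) = -21/(-26) - 4/h = -21*(-1/26) - 4/h = 21/26 - 4/h)
-n(X((0 + F(-5))², 9)) = -(21/26 - 4*1/(9*(0 + (-5)²)²)) = -(21/26 - 4*1/(9*(0 + 25)²)) = -(21/26 - 4/(25²*9)) = -(21/26 - 4/(625*9)) = -(21/26 - 4/5625) = -1*118021/146250 = -118021/146250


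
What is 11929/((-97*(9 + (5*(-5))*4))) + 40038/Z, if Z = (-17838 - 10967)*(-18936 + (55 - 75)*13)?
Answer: 471170284289/348629161790 ≈ 1.3515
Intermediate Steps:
Z = 552940780 (Z = -28805*(-18936 - 20*13) = -28805*(-18936 - 260) = -28805*(-19196) = 552940780)
11929/((-97*(9 + (5*(-5))*4))) + 40038/Z = 11929/((-97*(9 + (5*(-5))*4))) + 40038/552940780 = 11929/((-97*(9 - 25*4))) + 40038*(1/552940780) = 11929/((-97*(9 - 100))) + 20019/276470390 = 11929/((-97*(-91))) + 20019/276470390 = 11929/8827 + 20019/276470390 = 471170284289/348629161790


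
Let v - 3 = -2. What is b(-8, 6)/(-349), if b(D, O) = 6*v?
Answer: -6/349 ≈ -0.017192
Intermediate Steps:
v = 1 (v = 3 - 2 = 1)
b(D, O) = 6 (b(D, O) = 6*1 = 6)
b(-8, 6)/(-349) = 6/(-349) = 6*(-1/349) = -6/349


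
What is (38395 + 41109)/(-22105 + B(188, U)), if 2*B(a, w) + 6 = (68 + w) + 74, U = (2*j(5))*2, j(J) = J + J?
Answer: -79504/22017 ≈ -3.6110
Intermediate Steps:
j(J) = 2*J
U = 40 (U = (2*(2*5))*2 = (2*10)*2 = 20*2 = 40)
B(a, w) = 68 + w/2 (B(a, w) = -3 + ((68 + w) + 74)/2 = -3 + (142 + w)/2 = -3 + (71 + w/2) = 68 + w/2)
(38395 + 41109)/(-22105 + B(188, U)) = (38395 + 41109)/(-22105 + (68 + (1/2)*40)) = 79504/(-22105 + (68 + 20)) = 79504/(-22105 + 88) = 79504/(-22017) = 79504*(-1/22017) = -79504/22017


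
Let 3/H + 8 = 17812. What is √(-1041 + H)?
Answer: 3*I*√9166073379/8902 ≈ 32.265*I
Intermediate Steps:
H = 3/17804 (H = 3/(-8 + 17812) = 3/17804 ≈ 0.00016850)
√(-1041 + H) = √(-1041 + 3/17804) = √(-18533961/17804) = 3*I*√9166073379/8902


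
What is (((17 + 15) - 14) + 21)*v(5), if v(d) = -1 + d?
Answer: 156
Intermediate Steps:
(((17 + 15) - 14) + 21)*v(5) = (((17 + 15) - 14) + 21)*(-1 + 5) = ((32 - 14) + 21)*4 = (18 + 21)*4 = 39*4 = 156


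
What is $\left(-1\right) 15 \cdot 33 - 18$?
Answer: $-513$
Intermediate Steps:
$\left(-1\right) 15 \cdot 33 - 18 = \left(-15\right) 33 - 18 = -495 - 18 = -513$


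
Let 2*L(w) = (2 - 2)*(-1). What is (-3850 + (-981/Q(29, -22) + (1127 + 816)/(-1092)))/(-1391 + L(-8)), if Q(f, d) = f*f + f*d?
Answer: 122131183/44050188 ≈ 2.7725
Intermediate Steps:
L(w) = 0 (L(w) = ((2 - 2)*(-1))/2 = (0*(-1))/2 = (1/2)*0 = 0)
Q(f, d) = f**2 + d*f
(-3850 + (-981/Q(29, -22) + (1127 + 816)/(-1092)))/(-1391 + L(-8)) = (-3850 + (-981*1/(29*(-22 + 29)) + (1127 + 816)/(-1092)))/(-1391 + 0) = (-3850 + (-981/(29*7) + 1943*(-1/1092)))/(-1391) = (-3850 + (-981/203 - 1943/1092))*(-1/1391) = (-3850 - 209383/31668)*(-1/1391) = -122131183/31668*(-1/1391) = 122131183/44050188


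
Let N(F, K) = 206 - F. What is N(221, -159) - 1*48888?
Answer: -48903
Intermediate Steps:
N(221, -159) - 1*48888 = (206 - 1*221) - 1*48888 = (206 - 221) - 48888 = -15 - 48888 = -48903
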